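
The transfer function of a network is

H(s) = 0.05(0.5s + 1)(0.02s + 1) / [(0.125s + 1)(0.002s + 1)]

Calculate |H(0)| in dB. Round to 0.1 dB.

H(0) = 0.05 · 1 / 1 = 0.05
20 log₁₀(0.05) ≈ -26.02 dB

-26.0 dB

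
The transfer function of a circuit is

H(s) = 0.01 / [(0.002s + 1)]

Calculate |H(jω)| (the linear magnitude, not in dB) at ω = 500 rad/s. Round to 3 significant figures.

0.00707

At ω = 500 rad/s:
pole (1 + j500·0.002) = 1 + j1 → |·| ≈ 1.4142, ∠ ≈ 45.00°
|H| = 0.01 · 1 / (1.4142) ≈ 0.0070711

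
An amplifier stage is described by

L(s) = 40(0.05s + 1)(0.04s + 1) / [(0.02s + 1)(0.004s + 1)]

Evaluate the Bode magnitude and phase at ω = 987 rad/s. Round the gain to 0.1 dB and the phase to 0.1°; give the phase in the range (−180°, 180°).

59.7 dB, 14.5°

At ω = 987 rad/s:
zero (1 + j987·0.05) = 1 + j49.35 → |·| ≈ 49.36, ∠ ≈ 88.84°
zero (1 + j987·0.04) = 1 + j39.48 → |·| ≈ 39.493, ∠ ≈ 88.55°
pole (1 + j987·0.02) = 1 + j19.74 → |·| ≈ 19.765, ∠ ≈ 87.10°
pole (1 + j987·0.004) = 1 + j3.948 → |·| ≈ 4.0727, ∠ ≈ 75.79°
|L| = 40 · 49.36 · 39.493 / (19.765 · 4.0727) ≈ 968.67
Gain = 20 log₁₀(968.67) ≈ 59.72 dB
∠L = (88.84° + 88.55°) − (87.10° + 75.79°) = 14.50°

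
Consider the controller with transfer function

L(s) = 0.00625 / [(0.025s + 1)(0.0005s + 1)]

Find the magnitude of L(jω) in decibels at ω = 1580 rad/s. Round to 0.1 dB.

-78.1 dB

At ω = 1580 rad/s:
pole (1 + j1580·0.025) = 1 + j39.5 → |·| ≈ 39.513, ∠ ≈ 88.55°
pole (1 + j1580·0.0005) = 1 + j0.79 → |·| ≈ 1.2744, ∠ ≈ 38.31°
|L| = 0.00625 · 1 / (39.513 · 1.2744) ≈ 0.00012412
Gain = 20 log₁₀(0.00012412) ≈ -78.12 dB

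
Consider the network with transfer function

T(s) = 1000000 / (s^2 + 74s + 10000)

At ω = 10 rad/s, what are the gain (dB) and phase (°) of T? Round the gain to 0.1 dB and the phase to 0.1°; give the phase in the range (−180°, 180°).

At s = jω = j10:
quadratic: (j10)² + 74·j10 + 10000 = 9900 + j740 → |·| ≈ 9927.6, ∠ ≈ 4.27°
|T| = 1000000 / 9927.6 ≈ 100.73
Gain = 20 log₁₀(100.73) ≈ 40.06 dB
∠T = 0.00° − 4.27° = -4.27°

40.1 dB, -4.3°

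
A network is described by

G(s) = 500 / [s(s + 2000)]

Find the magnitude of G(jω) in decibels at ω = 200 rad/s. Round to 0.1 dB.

-58.1 dB

At s = jω = j200:
pole (s+2000): 2000 + j200 → |·| = √(2000²+200²) = √4040000 ≈ 2010, ∠ = arctan(200/2000) ≈ 5.71°
pole at origin: |s| = 200, ∠ = 90.00° (in denominator)
|G| = 500 / 4.02e+05 ≈ 0.0012438
Gain = 20 log₁₀(0.0012438) ≈ -58.10 dB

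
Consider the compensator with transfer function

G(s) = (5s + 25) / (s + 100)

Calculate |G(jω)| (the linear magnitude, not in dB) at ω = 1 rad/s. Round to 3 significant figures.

0.255

Substitute s = j1:
Numerator: 5(j1) + 25 = 25 + j5
Denominator: (j1) + 100 = 100 + j1
|N| = √(25² + 5²) ≈ 25.495, ∠N ≈ 11.31°
|D| = √(100² + 1²) ≈ 100, ∠D ≈ 0.57°
|G| = 25.495 / 100 ≈ 0.25495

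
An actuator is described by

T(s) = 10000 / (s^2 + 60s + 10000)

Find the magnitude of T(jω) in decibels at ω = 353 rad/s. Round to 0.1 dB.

At s = jω = j353:
quadratic: (j353)² + 60·j353 + 10000 = -114609 + j21180 → |·| ≈ 1.1655e+05, ∠ ≈ 169.53°
|T| = 10000 / 1.1655e+05 ≈ 0.0858
Gain = 20 log₁₀(0.0858) ≈ -21.33 dB

-21.3 dB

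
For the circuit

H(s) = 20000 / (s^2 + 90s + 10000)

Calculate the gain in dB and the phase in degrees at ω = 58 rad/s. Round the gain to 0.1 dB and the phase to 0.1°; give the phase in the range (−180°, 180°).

7.5 dB, -38.2°

At s = jω = j58:
quadratic: (j58)² + 90·j58 + 10000 = 6636 + j5220 → |·| ≈ 8443, ∠ ≈ 38.19°
|H| = 20000 / 8443 ≈ 2.3688
Gain = 20 log₁₀(2.3688) ≈ 7.49 dB
∠H = 0.00° − 38.19° = -38.19°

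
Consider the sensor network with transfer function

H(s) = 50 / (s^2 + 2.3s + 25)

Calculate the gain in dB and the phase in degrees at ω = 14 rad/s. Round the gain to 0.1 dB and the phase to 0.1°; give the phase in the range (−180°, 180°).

At s = jω = j14:
quadratic: (j14)² + 2.3·j14 + 25 = -171 + j32.2 → |·| ≈ 174.01, ∠ ≈ 169.34°
|H| = 50 / 174.01 ≈ 0.28734
Gain = 20 log₁₀(0.28734) ≈ -10.83 dB
∠H = 0.00° − 169.34° = -169.34°

-10.8 dB, -169.3°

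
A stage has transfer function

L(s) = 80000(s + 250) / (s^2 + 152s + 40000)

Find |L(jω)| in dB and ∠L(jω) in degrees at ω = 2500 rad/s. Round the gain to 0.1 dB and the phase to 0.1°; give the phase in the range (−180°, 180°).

At s = jω = j2500:
zero (s+250): 250 + j2500 → |·| = √(250²+2500²) = √6312500 ≈ 2512.5, ∠ = arctan(2500/250) ≈ 84.29°
quadratic: (j2500)² + 152·j2500 + 40000 = -6210000 + j380000 → |·| ≈ 6.2216e+06, ∠ ≈ 176.50°
|L| = 80000 · 2512.5 / 6.2216e+06 ≈ 32.307
Gain = 20 log₁₀(32.307) ≈ 30.19 dB
∠L = 84.29° − 176.50° = -92.21°

30.2 dB, -92.2°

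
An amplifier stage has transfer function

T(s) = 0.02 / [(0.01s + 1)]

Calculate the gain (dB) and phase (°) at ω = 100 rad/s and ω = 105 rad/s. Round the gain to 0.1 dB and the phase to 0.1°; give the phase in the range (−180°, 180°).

ω = 100: -37.0 dB, -45.0°; ω = 105: -37.2 dB, -46.4°

At ω = 100 rad/s:
pole (1 + j100·0.01) = 1 + j1 → |·| ≈ 1.4142, ∠ ≈ 45.00°
|T| = 0.02 · 1 / (1.4142) ≈ 0.014142
Gain = 20 log₁₀(0.014142) ≈ -36.99 dB
∠T = (0°) − (45.00°) = -45.00°

At ω = 105 rad/s:
pole (1 + j105·0.01) = 1 + j1.05 → |·| ≈ 1.45, ∠ ≈ 46.40°
|T| = 0.02 · 1 / (1.45) ≈ 0.013793
Gain = 20 log₁₀(0.013793) ≈ -37.21 dB
∠T = (0°) − (46.40°) = -46.40°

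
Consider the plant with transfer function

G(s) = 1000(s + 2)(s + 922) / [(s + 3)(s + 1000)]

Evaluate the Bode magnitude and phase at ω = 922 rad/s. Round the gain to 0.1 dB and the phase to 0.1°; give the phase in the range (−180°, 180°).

59.6 dB, 2.4°

At s = jω = j922:
zero (s+2): 2 + j922 → |·| = √(2²+922²) = √850088 ≈ 922, ∠ = arctan(922/2) ≈ 89.88°
zero (s+922): 922 + j922 → |·| = √(922²+922²) = √1700168 ≈ 1303.9, ∠ = arctan(922/922) ≈ 45.00°
pole (s+3): 3 + j922 → |·| = √(3²+922²) = √850093 ≈ 922, ∠ = arctan(922/3) ≈ 89.81°
pole (s+1000): 1000 + j922 → |·| = √(1000²+922²) = √1850084 ≈ 1360.2, ∠ = arctan(922/1000) ≈ 42.68°
|G| = 1000 · 1.2022e+06 / 1.2541e+06 ≈ 958.62
Gain = 20 log₁₀(958.62) ≈ 59.63 dB
∠G = 134.88° − 132.49° = 2.39°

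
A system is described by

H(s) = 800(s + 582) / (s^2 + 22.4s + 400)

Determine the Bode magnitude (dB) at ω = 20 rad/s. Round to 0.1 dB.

At s = jω = j20:
zero (s+582): 582 + j20 → |·| = √(582²+20²) = √339124 ≈ 582.34, ∠ = arctan(20/582) ≈ 1.97°
quadratic: (j20)² + 22.4·j20 + 400 = 0 + j448 → |·| ≈ 448, ∠ ≈ 90.00°
|H| = 800 · 582.34 / 448 ≈ 1039.9
Gain = 20 log₁₀(1039.9) ≈ 60.34 dB

60.3 dB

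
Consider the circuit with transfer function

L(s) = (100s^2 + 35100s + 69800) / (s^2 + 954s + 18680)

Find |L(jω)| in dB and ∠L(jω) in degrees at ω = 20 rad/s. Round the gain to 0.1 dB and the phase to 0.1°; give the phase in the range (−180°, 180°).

Substitute s = j20:
Numerator: 100(j20)^2 + 35100(j20) + 69800 = 29800 + j702000
Denominator: (j20)^2 + 954(j20) + 18680 = 18280 + j19080
|N| = √(29800² + 702000²) ≈ 7.0263e+05, ∠N ≈ 87.57°
|D| = √(18280² + 19080²) ≈ 26424, ∠D ≈ 46.23°
|L| = 7.0263e+05 / 26424 ≈ 26.591
Gain = 20 log₁₀(26.591) ≈ 28.49 dB
∠L = 87.57° − 46.23° = 41.34°

28.5 dB, 41.3°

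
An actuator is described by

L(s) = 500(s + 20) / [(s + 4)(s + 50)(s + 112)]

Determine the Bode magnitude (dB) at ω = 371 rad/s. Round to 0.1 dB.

-49.2 dB

At s = jω = j371:
zero (s+20): 20 + j371 → |·| = √(20²+371²) = √138041 ≈ 371.54, ∠ = arctan(371/20) ≈ 86.91°
pole (s+4): 4 + j371 → |·| = √(4²+371²) = √137657 ≈ 371.02, ∠ = arctan(371/4) ≈ 89.38°
pole (s+50): 50 + j371 → |·| = √(50²+371²) = √140141 ≈ 374.35, ∠ = arctan(371/50) ≈ 82.32°
pole (s+112): 112 + j371 → |·| = √(112²+371²) = √150185 ≈ 387.54, ∠ = arctan(371/112) ≈ 73.20°
|L| = 500 · 371.54 / 5.3826e+07 ≈ 0.0034513
Gain = 20 log₁₀(0.0034513) ≈ -49.24 dB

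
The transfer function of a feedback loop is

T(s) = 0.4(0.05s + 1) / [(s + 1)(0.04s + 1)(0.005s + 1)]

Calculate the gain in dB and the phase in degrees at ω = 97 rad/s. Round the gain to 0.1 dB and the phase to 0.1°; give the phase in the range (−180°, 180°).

At ω = 97 rad/s:
zero (1 + j97·0.05) = 1 + j4.85 → |·| ≈ 4.952, ∠ ≈ 78.35°
pole (1 + j97·1) = 1 + j97 → |·| ≈ 97.005, ∠ ≈ 89.41°
pole (1 + j97·0.04) = 1 + j3.88 → |·| ≈ 4.0068, ∠ ≈ 75.55°
pole (1 + j97·0.005) = 1 + j0.485 → |·| ≈ 1.1114, ∠ ≈ 25.87°
|T| = 0.4 · 4.952 / (97.005 · 4.0068 · 1.1114) ≈ 0.0045854
Gain = 20 log₁₀(0.0045854) ≈ -46.77 dB
∠T = (78.35°) − (89.41° + 75.55° + 25.87°) = -112.48°

-46.8 dB, -112.5°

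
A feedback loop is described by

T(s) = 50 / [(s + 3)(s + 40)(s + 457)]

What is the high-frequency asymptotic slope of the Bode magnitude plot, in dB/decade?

Each pole contributes −20 dB/decade at high frequency; each zero contributes +20 dB/decade.
Net: 0 zero(s) − 3 pole(s) → -60 dB/decade.

-60 dB/decade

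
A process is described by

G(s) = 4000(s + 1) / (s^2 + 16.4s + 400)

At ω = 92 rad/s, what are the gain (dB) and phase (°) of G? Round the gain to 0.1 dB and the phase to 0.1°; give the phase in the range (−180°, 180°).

At s = jω = j92:
zero (s+1): 1 + j92 → |·| = √(1²+92²) = √8465 ≈ 92.005, ∠ = arctan(92/1) ≈ 89.38°
quadratic: (j92)² + 16.4·j92 + 400 = -8064 + j1508.8 → |·| ≈ 8203.9, ∠ ≈ 169.40°
|G| = 4000 · 92.005 / 8203.9 ≈ 44.859
Gain = 20 log₁₀(44.859) ≈ 33.04 dB
∠G = 89.38° − 169.40° = -80.02°

33.0 dB, -80.0°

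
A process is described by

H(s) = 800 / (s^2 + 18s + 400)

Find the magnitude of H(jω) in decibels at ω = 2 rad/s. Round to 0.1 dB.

6.1 dB

At s = jω = j2:
quadratic: (j2)² + 18·j2 + 400 = 396 + j36 → |·| ≈ 397.63, ∠ ≈ 5.19°
|H| = 800 / 397.63 ≈ 2.0119
Gain = 20 log₁₀(2.0119) ≈ 6.07 dB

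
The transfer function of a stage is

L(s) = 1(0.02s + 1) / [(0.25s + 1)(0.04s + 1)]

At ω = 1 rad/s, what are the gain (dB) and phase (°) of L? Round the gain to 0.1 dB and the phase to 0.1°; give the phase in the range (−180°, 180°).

-0.3 dB, -15.2°

At ω = 1 rad/s:
zero (1 + j1·0.02) = 1 + j0.02 → |·| ≈ 1.0002, ∠ ≈ 1.15°
pole (1 + j1·0.25) = 1 + j0.25 → |·| ≈ 1.0308, ∠ ≈ 14.04°
pole (1 + j1·0.04) = 1 + j0.04 → |·| ≈ 1.0008, ∠ ≈ 2.29°
|L| = 1 · 1.0002 / (1.0308 · 1.0008) ≈ 0.96954
Gain = 20 log₁₀(0.96954) ≈ -0.27 dB
∠L = (1.15°) − (14.04° + 2.29°) = -15.18°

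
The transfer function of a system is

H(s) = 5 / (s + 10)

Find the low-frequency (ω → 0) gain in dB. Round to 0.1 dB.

-6.0 dB

H(0) = 5 / 10 = 0.5
20 log₁₀(0.5) ≈ -6.02 dB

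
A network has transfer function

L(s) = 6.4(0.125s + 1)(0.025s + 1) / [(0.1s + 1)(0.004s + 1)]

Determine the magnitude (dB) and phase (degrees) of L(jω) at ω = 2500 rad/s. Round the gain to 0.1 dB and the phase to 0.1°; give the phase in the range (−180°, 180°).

At ω = 2500 rad/s:
zero (1 + j2500·0.125) = 1 + j312.5 → |·| ≈ 312.5, ∠ ≈ 89.82°
zero (1 + j2500·0.025) = 1 + j62.5 → |·| ≈ 62.508, ∠ ≈ 89.08°
pole (1 + j2500·0.1) = 1 + j250 → |·| ≈ 250, ∠ ≈ 89.77°
pole (1 + j2500·0.004) = 1 + j10 → |·| ≈ 10.05, ∠ ≈ 84.29°
|L| = 6.4 · 312.5 · 62.508 / (250 · 10.05) ≈ 49.758
Gain = 20 log₁₀(49.758) ≈ 33.94 dB
∠L = (89.82° + 89.08°) − (89.77° + 84.29°) = 4.84°

33.9 dB, 4.8°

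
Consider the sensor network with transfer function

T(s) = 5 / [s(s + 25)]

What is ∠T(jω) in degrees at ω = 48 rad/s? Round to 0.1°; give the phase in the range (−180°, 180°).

-152.5°

At s = jω = j48:
pole (s+25): 25 + j48 → |·| = √(25²+48²) = √2929 ≈ 54.12, ∠ = arctan(48/25) ≈ 62.49°
pole at origin: |s| = 48, ∠ = 90.00° (in denominator)
∠T = 0.00° − 152.49° = -152.49°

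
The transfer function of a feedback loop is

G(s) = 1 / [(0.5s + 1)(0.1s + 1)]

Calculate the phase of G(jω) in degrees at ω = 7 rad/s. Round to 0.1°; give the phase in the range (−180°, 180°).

-109.0°

At ω = 7 rad/s:
pole (1 + j7·0.5) = 1 + j3.5 → |·| ≈ 3.6401, ∠ ≈ 74.05°
pole (1 + j7·0.1) = 1 + j0.7 → |·| ≈ 1.2207, ∠ ≈ 34.99°
∠G = (0°) − (74.05° + 34.99°) = -109.04°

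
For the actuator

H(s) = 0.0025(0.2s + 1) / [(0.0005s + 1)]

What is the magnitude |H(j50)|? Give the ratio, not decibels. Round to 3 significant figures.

At ω = 50 rad/s:
zero (1 + j50·0.2) = 1 + j10 → |·| ≈ 10.05, ∠ ≈ 84.29°
pole (1 + j50·0.0005) = 1 + j0.025 → |·| ≈ 1.0003, ∠ ≈ 1.43°
|H| = 0.0025 · 10.05 / (1.0003) ≈ 0.025117

0.0251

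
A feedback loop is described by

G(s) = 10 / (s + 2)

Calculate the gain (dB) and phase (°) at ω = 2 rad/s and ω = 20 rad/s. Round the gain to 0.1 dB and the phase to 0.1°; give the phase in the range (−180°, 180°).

ω = 2: 11.0 dB, -45.0°; ω = 20: -6.1 dB, -84.3°

At s = jω = j2:
pole (s+2): 2 + j2 → |·| = √(2²+2²) = √8 ≈ 2.8284, ∠ = arctan(2/2) ≈ 45.00°
|G| = 10 / 2.8284 ≈ 3.5356
Gain = 20 log₁₀(3.5356) ≈ 10.97 dB
∠G = 0.00° − 45.00° = -45.00°

At s = jω = j20:
pole (s+2): 2 + j20 → |·| = √(2²+20²) = √404 ≈ 20.1, ∠ = arctan(20/2) ≈ 84.29°
|G| = 10 / 20.1 ≈ 0.49751
Gain = 20 log₁₀(0.49751) ≈ -6.06 dB
∠G = 0.00° − 84.29° = -84.29°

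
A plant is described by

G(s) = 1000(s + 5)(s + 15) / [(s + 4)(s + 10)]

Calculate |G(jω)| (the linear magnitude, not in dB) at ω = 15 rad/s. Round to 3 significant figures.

At s = jω = j15:
zero (s+5): 5 + j15 → |·| = √(5²+15²) = √250 ≈ 15.811, ∠ = arctan(15/5) ≈ 71.57°
zero (s+15): 15 + j15 → |·| = √(15²+15²) = √450 ≈ 21.213, ∠ = arctan(15/15) ≈ 45.00°
pole (s+4): 4 + j15 → |·| = √(4²+15²) = √241 ≈ 15.524, ∠ = arctan(15/4) ≈ 75.07°
pole (s+10): 10 + j15 → |·| = √(10²+15²) = √325 ≈ 18.028, ∠ = arctan(15/10) ≈ 56.31°
|G| = 1000 · 335.4 / 279.87 ≈ 1198.4

1.20e+03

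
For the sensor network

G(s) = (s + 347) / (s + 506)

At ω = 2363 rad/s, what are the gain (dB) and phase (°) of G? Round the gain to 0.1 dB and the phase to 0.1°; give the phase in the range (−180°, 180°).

At s = jω = j2363:
zero (s+347): 347 + j2363 → |·| = √(347²+2363²) = √5704178 ≈ 2388.3, ∠ = arctan(2363/347) ≈ 81.65°
pole (s+506): 506 + j2363 → |·| = √(506²+2363²) = √5839805 ≈ 2416.6, ∠ = arctan(2363/506) ≈ 77.91°
|G| = 1 · 2388.3 / 2416.6 ≈ 0.98829
Gain = 20 log₁₀(0.98829) ≈ -0.10 dB
∠G = 81.65° − 77.91° = 3.74°

-0.1 dB, 3.7°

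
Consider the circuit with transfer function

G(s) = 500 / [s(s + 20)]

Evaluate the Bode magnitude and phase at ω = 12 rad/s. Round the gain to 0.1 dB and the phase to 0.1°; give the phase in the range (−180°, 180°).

5.0 dB, -121.0°

At s = jω = j12:
pole (s+20): 20 + j12 → |·| = √(20²+12²) = √544 ≈ 23.324, ∠ = arctan(12/20) ≈ 30.96°
pole at origin: |s| = 12, ∠ = 90.00° (in denominator)
|G| = 500 / 279.89 ≈ 1.7864
Gain = 20 log₁₀(1.7864) ≈ 5.04 dB
∠G = 0.00° − 120.96° = -120.96°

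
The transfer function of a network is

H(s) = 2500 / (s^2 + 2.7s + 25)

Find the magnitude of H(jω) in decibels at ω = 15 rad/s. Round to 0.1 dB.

At s = jω = j15:
quadratic: (j15)² + 2.7·j15 + 25 = -200 + j40.5 → |·| ≈ 204.06, ∠ ≈ 168.55°
|H| = 2500 / 204.06 ≈ 12.251
Gain = 20 log₁₀(12.251) ≈ 21.76 dB

21.8 dB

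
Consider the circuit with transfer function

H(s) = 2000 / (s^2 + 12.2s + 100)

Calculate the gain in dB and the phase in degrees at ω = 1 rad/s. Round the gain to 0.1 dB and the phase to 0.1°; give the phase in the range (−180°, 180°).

26.0 dB, -7.0°

At s = jω = j1:
quadratic: (j1)² + 12.2·j1 + 100 = 99 + j12.2 → |·| ≈ 99.749, ∠ ≈ 7.03°
|H| = 2000 / 99.749 ≈ 20.05
Gain = 20 log₁₀(20.05) ≈ 26.04 dB
∠H = 0.00° − 7.03° = -7.03°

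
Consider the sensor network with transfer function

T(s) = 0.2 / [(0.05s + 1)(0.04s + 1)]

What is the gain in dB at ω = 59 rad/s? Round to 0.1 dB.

At ω = 59 rad/s:
pole (1 + j59·0.05) = 1 + j2.95 → |·| ≈ 3.1149, ∠ ≈ 71.27°
pole (1 + j59·0.04) = 1 + j2.36 → |·| ≈ 2.5631, ∠ ≈ 67.04°
|T| = 0.2 · 1 / (3.1149 · 2.5631) ≈ 0.025051
Gain = 20 log₁₀(0.025051) ≈ -32.02 dB

-32.0 dB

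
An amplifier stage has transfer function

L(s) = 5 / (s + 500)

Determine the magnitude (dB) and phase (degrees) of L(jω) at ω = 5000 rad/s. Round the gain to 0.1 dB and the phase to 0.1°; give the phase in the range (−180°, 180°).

At s = jω = j5000:
pole (s+500): 500 + j5000 → |·| = √(500²+5000²) = √25250000 ≈ 5024.9, ∠ = arctan(5000/500) ≈ 84.29°
|L| = 5 / 5024.9 ≈ 0.00099504
Gain = 20 log₁₀(0.00099504) ≈ -60.04 dB
∠L = 0.00° − 84.29° = -84.29°

-60.0 dB, -84.3°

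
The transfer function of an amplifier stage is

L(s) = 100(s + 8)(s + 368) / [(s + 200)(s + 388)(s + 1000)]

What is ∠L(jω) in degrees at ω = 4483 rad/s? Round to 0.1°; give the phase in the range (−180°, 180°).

At s = jω = j4483:
zero (s+8): 8 + j4483 → |·| = √(8²+4483²) = √20097353 ≈ 4483, ∠ = arctan(4483/8) ≈ 89.90°
zero (s+368): 368 + j4483 → |·| = √(368²+4483²) = √20232713 ≈ 4498.1, ∠ = arctan(4483/368) ≈ 85.31°
pole (s+200): 200 + j4483 → |·| = √(200²+4483²) = √20137289 ≈ 4487.5, ∠ = arctan(4483/200) ≈ 87.45°
pole (s+388): 388 + j4483 → |·| = √(388²+4483²) = √20247833 ≈ 4499.8, ∠ = arctan(4483/388) ≈ 85.05°
pole (s+1000): 1000 + j4483 → |·| = √(1000²+4483²) = √21097289 ≈ 4593.2, ∠ = arctan(4483/1000) ≈ 77.43°
∠L = 175.21° − 249.93° = -74.72°

-74.7°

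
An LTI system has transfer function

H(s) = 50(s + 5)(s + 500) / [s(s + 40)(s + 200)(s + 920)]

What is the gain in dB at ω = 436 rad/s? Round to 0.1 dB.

-76.2 dB

At s = jω = j436:
zero (s+5): 5 + j436 → |·| = √(5²+436²) = √190121 ≈ 436.03, ∠ = arctan(436/5) ≈ 89.34°
zero (s+500): 500 + j436 → |·| = √(500²+436²) = √440096 ≈ 663.4, ∠ = arctan(436/500) ≈ 41.09°
pole (s+40): 40 + j436 → |·| = √(40²+436²) = √191696 ≈ 437.83, ∠ = arctan(436/40) ≈ 84.76°
pole (s+200): 200 + j436 → |·| = √(200²+436²) = √230096 ≈ 479.68, ∠ = arctan(436/200) ≈ 65.36°
pole (s+920): 920 + j436 → |·| = √(920²+436²) = √1036496 ≈ 1018.1, ∠ = arctan(436/920) ≈ 25.36°
pole at origin: |s| = 436, ∠ = 90.00° (in denominator)
|H| = 50 · 2.8926e+05 / 9.3225e+10 ≈ 0.00015514
Gain = 20 log₁₀(0.00015514) ≈ -76.19 dB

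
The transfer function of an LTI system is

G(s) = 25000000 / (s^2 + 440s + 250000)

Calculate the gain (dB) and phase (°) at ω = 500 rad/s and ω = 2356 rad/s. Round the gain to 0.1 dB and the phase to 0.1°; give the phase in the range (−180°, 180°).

ω = 500: 41.1 dB, -90.0°; ω = 2356: 13.3 dB, -168.9°

At s = jω = j500:
quadratic: (j500)² + 440·j500 + 250000 = 0 + j220000 → |·| ≈ 2.2e+05, ∠ ≈ 90.00°
|G| = 25000000 / 2.2e+05 ≈ 113.64
Gain = 20 log₁₀(113.64) ≈ 41.11 dB
∠G = 0.00° − 90.00° = -90.00°

At s = jω = j2356:
quadratic: (j2356)² + 440·j2356 + 250000 = -5300736 + j1036640 → |·| ≈ 5.4012e+06, ∠ ≈ 168.93°
|G| = 25000000 / 5.4012e+06 ≈ 4.6286
Gain = 20 log₁₀(4.6286) ≈ 13.31 dB
∠G = 0.00° − 168.93° = -168.93°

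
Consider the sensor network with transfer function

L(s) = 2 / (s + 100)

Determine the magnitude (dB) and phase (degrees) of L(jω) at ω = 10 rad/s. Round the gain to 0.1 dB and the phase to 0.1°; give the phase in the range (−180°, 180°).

Substitute s = j10:
Numerator: 2 = 2 + j0
Denominator: (j10) + 100 = 100 + j10
|N| = √(2² + 0²) ≈ 2, ∠N ≈ 0.00°
|D| = √(100² + 10²) ≈ 100.5, ∠D ≈ 5.71°
|L| = 2 / 100.5 ≈ 0.0199
Gain = 20 log₁₀(0.0199) ≈ -34.02 dB
∠L = 0.00° − 5.71° = -5.71°

-34.0 dB, -5.7°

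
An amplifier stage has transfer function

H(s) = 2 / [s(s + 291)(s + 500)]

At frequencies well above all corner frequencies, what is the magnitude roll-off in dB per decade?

-60 dB/decade

Each pole contributes −20 dB/decade at high frequency; each zero contributes +20 dB/decade.
Net: 0 zero(s) − 3 pole(s) → -60 dB/decade.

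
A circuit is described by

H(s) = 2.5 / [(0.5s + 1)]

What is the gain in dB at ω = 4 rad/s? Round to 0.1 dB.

At ω = 4 rad/s:
pole (1 + j4·0.5) = 1 + j2 → |·| ≈ 2.2361, ∠ ≈ 63.43°
|H| = 2.5 · 1 / (2.2361) ≈ 1.118
Gain = 20 log₁₀(1.118) ≈ 0.97 dB

1.0 dB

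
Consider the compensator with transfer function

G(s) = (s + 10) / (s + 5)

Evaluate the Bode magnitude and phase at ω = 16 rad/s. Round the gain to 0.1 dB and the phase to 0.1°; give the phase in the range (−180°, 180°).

1.0 dB, -14.7°

At s = jω = j16:
zero (s+10): 10 + j16 → |·| = √(10²+16²) = √356 ≈ 18.868, ∠ = arctan(16/10) ≈ 57.99°
pole (s+5): 5 + j16 → |·| = √(5²+16²) = √281 ≈ 16.763, ∠ = arctan(16/5) ≈ 72.65°
|G| = 1 · 18.868 / 16.763 ≈ 1.1256
Gain = 20 log₁₀(1.1256) ≈ 1.03 dB
∠G = 57.99° − 72.65° = -14.66°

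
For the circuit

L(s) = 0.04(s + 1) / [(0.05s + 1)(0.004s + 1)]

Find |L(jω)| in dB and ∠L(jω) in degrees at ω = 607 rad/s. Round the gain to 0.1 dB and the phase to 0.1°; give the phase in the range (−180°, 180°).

At ω = 607 rad/s:
zero (1 + j607·1) = 1 + j607 → |·| ≈ 607, ∠ ≈ 89.91°
pole (1 + j607·0.05) = 1 + j30.35 → |·| ≈ 30.366, ∠ ≈ 88.11°
pole (1 + j607·0.004) = 1 + j2.428 → |·| ≈ 2.6259, ∠ ≈ 67.62°
|L| = 0.04 · 607 / (30.366 · 2.6259) ≈ 0.3045
Gain = 20 log₁₀(0.3045) ≈ -10.33 dB
∠L = (89.91°) − (88.11° + 67.62°) = -65.82°

-10.3 dB, -65.8°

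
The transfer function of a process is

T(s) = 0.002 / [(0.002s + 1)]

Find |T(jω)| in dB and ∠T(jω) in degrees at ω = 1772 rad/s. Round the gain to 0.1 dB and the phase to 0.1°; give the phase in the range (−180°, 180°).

-65.3 dB, -74.2°

At ω = 1772 rad/s:
pole (1 + j1772·0.002) = 1 + j3.544 → |·| ≈ 3.6824, ∠ ≈ 74.24°
|T| = 0.002 · 1 / (3.6824) ≈ 0.00054312
Gain = 20 log₁₀(0.00054312) ≈ -65.30 dB
∠T = (0°) − (74.24°) = -74.24°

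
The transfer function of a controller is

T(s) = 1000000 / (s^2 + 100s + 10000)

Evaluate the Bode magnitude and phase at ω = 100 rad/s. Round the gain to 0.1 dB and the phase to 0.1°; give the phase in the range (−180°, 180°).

40.0 dB, -90.0°

At s = jω = j100:
quadratic: (j100)² + 100·j100 + 10000 = 0 + j10000 → |·| ≈ 10000, ∠ ≈ 90.00°
|T| = 1000000 / 10000 ≈ 100
Gain = 20 log₁₀(100) ≈ 40.00 dB
∠T = 0.00° − 90.00° = -90.00°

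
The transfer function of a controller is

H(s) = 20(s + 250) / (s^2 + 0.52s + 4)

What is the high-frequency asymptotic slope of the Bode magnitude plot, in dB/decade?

Each pole contributes −20 dB/decade at high frequency; each zero contributes +20 dB/decade.
Net: 1 zero(s) − 2 pole(s) → -20 dB/decade.

-20 dB/decade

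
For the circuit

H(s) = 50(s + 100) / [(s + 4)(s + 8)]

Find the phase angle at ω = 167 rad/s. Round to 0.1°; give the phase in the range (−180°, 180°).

-116.8°

At s = jω = j167:
zero (s+100): 100 + j167 → |·| = √(100²+167²) = √37889 ≈ 194.65, ∠ = arctan(167/100) ≈ 59.09°
pole (s+4): 4 + j167 → |·| = √(4²+167²) = √27905 ≈ 167.05, ∠ = arctan(167/4) ≈ 88.63°
pole (s+8): 8 + j167 → |·| = √(8²+167²) = √27953 ≈ 167.19, ∠ = arctan(167/8) ≈ 87.26°
∠H = 59.09° − 175.89° = -116.80°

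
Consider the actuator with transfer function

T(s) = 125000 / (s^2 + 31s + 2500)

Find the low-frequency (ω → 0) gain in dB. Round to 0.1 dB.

T(0) = 125000 / 2500 = 50
20 log₁₀(50) ≈ 33.98 dB

34.0 dB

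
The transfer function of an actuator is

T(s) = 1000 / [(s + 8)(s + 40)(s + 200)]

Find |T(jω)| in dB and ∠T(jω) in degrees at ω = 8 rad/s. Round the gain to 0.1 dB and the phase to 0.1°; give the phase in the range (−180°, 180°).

-39.3 dB, -58.6°

At s = jω = j8:
pole (s+8): 8 + j8 → |·| = √(8²+8²) = √128 ≈ 11.314, ∠ = arctan(8/8) ≈ 45.00°
pole (s+40): 40 + j8 → |·| = √(40²+8²) = √1664 ≈ 40.792, ∠ = arctan(8/40) ≈ 11.31°
pole (s+200): 200 + j8 → |·| = √(200²+8²) = √40064 ≈ 200.16, ∠ = arctan(8/200) ≈ 2.29°
|T| = 1000 / 92378 ≈ 0.010825
Gain = 20 log₁₀(0.010825) ≈ -39.31 dB
∠T = 0.00° − 58.60° = -58.60°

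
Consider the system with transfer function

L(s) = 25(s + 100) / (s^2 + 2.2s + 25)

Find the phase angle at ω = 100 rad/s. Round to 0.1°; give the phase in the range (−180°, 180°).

-133.7°

At s = jω = j100:
zero (s+100): 100 + j100 → |·| = √(100²+100²) = √20000 ≈ 141.42, ∠ = arctan(100/100) ≈ 45.00°
quadratic: (j100)² + 2.2·j100 + 25 = -9975 + j220 → |·| ≈ 9977.4, ∠ ≈ 178.74°
∠L = 45.00° − 178.74° = -133.74°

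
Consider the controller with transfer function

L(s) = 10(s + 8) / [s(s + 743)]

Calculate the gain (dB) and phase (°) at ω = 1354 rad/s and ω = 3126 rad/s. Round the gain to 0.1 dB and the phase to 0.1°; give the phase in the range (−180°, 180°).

ω = 1354: -43.8 dB, -61.6°; ω = 3126: -50.1 dB, -76.8°

At s = jω = j1354:
zero (s+8): 8 + j1354 → |·| = √(8²+1354²) = √1833380 ≈ 1354, ∠ = arctan(1354/8) ≈ 89.66°
pole (s+743): 743 + j1354 → |·| = √(743²+1354²) = √2385365 ≈ 1544.5, ∠ = arctan(1354/743) ≈ 61.24°
pole at origin: |s| = 1354, ∠ = 90.00° (in denominator)
|L| = 10 · 1354 / 2.0913e+06 ≈ 0.0064744
Gain = 20 log₁₀(0.0064744) ≈ -43.78 dB
∠L = 89.66° − 151.24° = -61.58°

At s = jω = j3126:
zero (s+8): 8 + j3126 → |·| = √(8²+3126²) = √9771940 ≈ 3126, ∠ = arctan(3126/8) ≈ 89.85°
pole (s+743): 743 + j3126 → |·| = √(743²+3126²) = √10323925 ≈ 3213.1, ∠ = arctan(3126/743) ≈ 76.63°
pole at origin: |s| = 3126, ∠ = 90.00° (in denominator)
|L| = 10 · 3126 / 1.0044e+07 ≈ 0.0031123
Gain = 20 log₁₀(0.0031123) ≈ -50.14 dB
∠L = 89.85° − 166.63° = -76.78°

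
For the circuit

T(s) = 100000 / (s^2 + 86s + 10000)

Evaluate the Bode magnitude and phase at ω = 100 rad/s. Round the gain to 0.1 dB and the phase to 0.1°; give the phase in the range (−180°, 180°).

At s = jω = j100:
quadratic: (j100)² + 86·j100 + 10000 = 0 + j8600 → |·| ≈ 8600, ∠ ≈ 90.00°
|T| = 100000 / 8600 ≈ 11.628
Gain = 20 log₁₀(11.628) ≈ 21.31 dB
∠T = 0.00° − 90.00° = -90.00°

21.3 dB, -90.0°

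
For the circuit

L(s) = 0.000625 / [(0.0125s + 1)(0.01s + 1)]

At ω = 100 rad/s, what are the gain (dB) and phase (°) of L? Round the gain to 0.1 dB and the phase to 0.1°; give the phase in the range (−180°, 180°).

At ω = 100 rad/s:
pole (1 + j100·0.0125) = 1 + j1.25 → |·| ≈ 1.6008, ∠ ≈ 51.34°
pole (1 + j100·0.01) = 1 + j1 → |·| ≈ 1.4142, ∠ ≈ 45.00°
|L| = 0.000625 · 1 / (1.6008 · 1.4142) ≈ 0.00027608
Gain = 20 log₁₀(0.00027608) ≈ -71.18 dB
∠L = (0°) − (51.34° + 45.00°) = -96.34°

-71.2 dB, -96.3°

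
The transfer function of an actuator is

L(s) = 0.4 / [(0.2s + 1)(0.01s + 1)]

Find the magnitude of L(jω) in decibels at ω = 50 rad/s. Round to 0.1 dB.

At ω = 50 rad/s:
pole (1 + j50·0.2) = 1 + j10 → |·| ≈ 10.05, ∠ ≈ 84.29°
pole (1 + j50·0.01) = 1 + j0.5 → |·| ≈ 1.118, ∠ ≈ 26.57°
|L| = 0.4 · 1 / (10.05 · 1.118) ≈ 0.0356
Gain = 20 log₁₀(0.0356) ≈ -28.97 dB

-29.0 dB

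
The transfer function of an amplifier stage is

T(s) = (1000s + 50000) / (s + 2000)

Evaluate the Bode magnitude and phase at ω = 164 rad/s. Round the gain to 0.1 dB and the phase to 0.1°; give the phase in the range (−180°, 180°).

Substitute s = j164:
Numerator: 1000(j164) + 50000 = 50000 + j164000
Denominator: (j164) + 2000 = 2000 + j164
|N| = √(50000² + 164000²) ≈ 1.7145e+05, ∠N ≈ 73.04°
|D| = √(2000² + 164²) ≈ 2006.7, ∠D ≈ 4.69°
|T| = 1.7145e+05 / 2006.7 ≈ 85.439
Gain = 20 log₁₀(85.439) ≈ 38.63 dB
∠T = 73.04° − 4.69° = 68.35°

38.6 dB, 68.4°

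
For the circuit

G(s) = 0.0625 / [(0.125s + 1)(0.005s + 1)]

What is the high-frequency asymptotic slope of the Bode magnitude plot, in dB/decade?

Each pole contributes −20 dB/decade at high frequency; each zero contributes +20 dB/decade.
Net: 0 zero(s) − 2 pole(s) → -40 dB/decade.

-40 dB/decade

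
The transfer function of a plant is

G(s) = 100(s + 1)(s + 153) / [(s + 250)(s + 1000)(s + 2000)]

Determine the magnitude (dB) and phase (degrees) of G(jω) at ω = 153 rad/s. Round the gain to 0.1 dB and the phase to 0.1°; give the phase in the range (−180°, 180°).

-45.1 dB, 90.1°

At s = jω = j153:
zero (s+1): 1 + j153 → |·| = √(1²+153²) = √23410 ≈ 153, ∠ = arctan(153/1) ≈ 89.63°
zero (s+153): 153 + j153 → |·| = √(153²+153²) = √46818 ≈ 216.37, ∠ = arctan(153/153) ≈ 45.00°
pole (s+250): 250 + j153 → |·| = √(250²+153²) = √85909 ≈ 293.1, ∠ = arctan(153/250) ≈ 31.47°
pole (s+1000): 1000 + j153 → |·| = √(1000²+153²) = √1023409 ≈ 1011.6, ∠ = arctan(153/1000) ≈ 8.70°
pole (s+2000): 2000 + j153 → |·| = √(2000²+153²) = √4023409 ≈ 2005.8, ∠ = arctan(153/2000) ≈ 4.37°
|G| = 100 · 33105 / 5.9472e+08 ≈ 0.0055665
Gain = 20 log₁₀(0.0055665) ≈ -45.09 dB
∠G = 134.63° − 44.54° = 90.09°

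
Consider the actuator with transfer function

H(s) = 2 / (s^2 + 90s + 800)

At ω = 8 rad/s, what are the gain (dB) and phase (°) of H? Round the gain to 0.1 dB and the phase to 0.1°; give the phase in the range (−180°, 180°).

Substitute s = j8:
Numerator: 2 = 2 + j0
Denominator: (j8)^2 + 90(j8) + 800 = 736 + j720
|N| = √(2² + 0²) ≈ 2, ∠N ≈ 0.00°
|D| = √(736² + 720²) ≈ 1029.6, ∠D ≈ 44.37°
|H| = 2 / 1029.6 ≈ 0.0019425
Gain = 20 log₁₀(0.0019425) ≈ -54.23 dB
∠H = 0.00° − 44.37° = -44.37°

-54.2 dB, -44.4°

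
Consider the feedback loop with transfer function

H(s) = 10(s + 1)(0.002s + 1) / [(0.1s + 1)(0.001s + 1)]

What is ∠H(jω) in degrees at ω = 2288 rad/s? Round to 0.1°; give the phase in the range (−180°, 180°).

At ω = 2288 rad/s:
zero (1 + j2288·1) = 1 + j2288 → |·| ≈ 2288, ∠ ≈ 89.97°
zero (1 + j2288·0.002) = 1 + j4.576 → |·| ≈ 4.684, ∠ ≈ 77.67°
pole (1 + j2288·0.1) = 1 + j228.8 → |·| ≈ 228.8, ∠ ≈ 89.75°
pole (1 + j2288·0.001) = 1 + j2.288 → |·| ≈ 2.497, ∠ ≈ 66.39°
∠H = (89.97° + 77.67°) − (89.75° + 66.39°) = 11.50°

11.5°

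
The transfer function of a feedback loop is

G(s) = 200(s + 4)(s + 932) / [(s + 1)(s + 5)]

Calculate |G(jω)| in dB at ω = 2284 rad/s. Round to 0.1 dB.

46.7 dB

At s = jω = j2284:
zero (s+4): 4 + j2284 → |·| = √(4²+2284²) = √5216672 ≈ 2284, ∠ = arctan(2284/4) ≈ 89.90°
zero (s+932): 932 + j2284 → |·| = √(932²+2284²) = √6085280 ≈ 2466.8, ∠ = arctan(2284/932) ≈ 67.80°
pole (s+1): 1 + j2284 → |·| = √(1²+2284²) = √5216657 ≈ 2284, ∠ = arctan(2284/1) ≈ 89.97°
pole (s+5): 5 + j2284 → |·| = √(5²+2284²) = √5216681 ≈ 2284, ∠ = arctan(2284/5) ≈ 89.87°
|G| = 200 · 5.6342e+06 / 5.2167e+06 ≈ 216.01
Gain = 20 log₁₀(216.01) ≈ 46.69 dB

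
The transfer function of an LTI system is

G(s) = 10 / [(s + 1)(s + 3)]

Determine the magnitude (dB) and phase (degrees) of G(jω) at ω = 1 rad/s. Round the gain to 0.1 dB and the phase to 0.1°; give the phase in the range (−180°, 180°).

At s = jω = j1:
pole (s+1): 1 + j1 → |·| = √(1²+1²) = √2 ≈ 1.4142, ∠ = arctan(1/1) ≈ 45.00°
pole (s+3): 3 + j1 → |·| = √(3²+1²) = √10 ≈ 3.1623, ∠ = arctan(1/3) ≈ 18.43°
|G| = 10 / 4.4721 ≈ 2.2361
Gain = 20 log₁₀(2.2361) ≈ 6.99 dB
∠G = 0.00° − 63.43° = -63.43°

7.0 dB, -63.4°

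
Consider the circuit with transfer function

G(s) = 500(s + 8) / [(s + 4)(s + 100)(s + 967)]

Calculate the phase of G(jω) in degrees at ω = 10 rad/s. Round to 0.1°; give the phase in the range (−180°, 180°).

-23.2°

At s = jω = j10:
zero (s+8): 8 + j10 → |·| = √(8²+10²) = √164 ≈ 12.806, ∠ = arctan(10/8) ≈ 51.34°
pole (s+4): 4 + j10 → |·| = √(4²+10²) = √116 ≈ 10.77, ∠ = arctan(10/4) ≈ 68.20°
pole (s+100): 100 + j10 → |·| = √(100²+10²) = √10100 ≈ 100.5, ∠ = arctan(10/100) ≈ 5.71°
pole (s+967): 967 + j10 → |·| = √(967²+10²) = √935189 ≈ 967.05, ∠ = arctan(10/967) ≈ 0.59°
∠G = 51.34° − 74.50° = -23.16°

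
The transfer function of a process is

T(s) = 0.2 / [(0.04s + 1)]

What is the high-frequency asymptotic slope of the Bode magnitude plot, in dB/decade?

-20 dB/decade

Each pole contributes −20 dB/decade at high frequency; each zero contributes +20 dB/decade.
Net: 0 zero(s) − 1 pole(s) → -20 dB/decade.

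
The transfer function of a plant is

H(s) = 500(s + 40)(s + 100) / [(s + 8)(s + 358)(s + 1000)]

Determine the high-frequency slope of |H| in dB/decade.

-20 dB/decade

Each pole contributes −20 dB/decade at high frequency; each zero contributes +20 dB/decade.
Net: 2 zero(s) − 3 pole(s) → -20 dB/decade.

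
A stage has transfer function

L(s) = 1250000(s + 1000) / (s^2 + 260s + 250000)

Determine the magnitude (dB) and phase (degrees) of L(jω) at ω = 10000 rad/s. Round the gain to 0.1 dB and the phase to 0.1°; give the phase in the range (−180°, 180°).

At s = jω = j10000:
zero (s+1000): 1000 + j10000 → |·| = √(1000²+10000²) = √101000000 ≈ 10050, ∠ = arctan(10000/1000) ≈ 84.29°
quadratic: (j10000)² + 260·j10000 + 250000 = -99750000 + j2600000 → |·| ≈ 9.9784e+07, ∠ ≈ 178.51°
|L| = 1250000 · 10050 / 9.9784e+07 ≈ 125.9
Gain = 20 log₁₀(125.9) ≈ 42.00 dB
∠L = 84.29° − 178.51° = -94.22°

42.0 dB, -94.2°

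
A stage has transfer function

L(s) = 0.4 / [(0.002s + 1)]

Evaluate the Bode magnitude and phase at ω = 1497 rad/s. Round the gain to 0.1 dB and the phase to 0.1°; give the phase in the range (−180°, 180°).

-17.9 dB, -71.5°

At ω = 1497 rad/s:
pole (1 + j1497·0.002) = 1 + j2.994 → |·| ≈ 3.1566, ∠ ≈ 71.53°
|L| = 0.4 · 1 / (3.1566) ≈ 0.12672
Gain = 20 log₁₀(0.12672) ≈ -17.94 dB
∠L = (0°) − (71.53°) = -71.53°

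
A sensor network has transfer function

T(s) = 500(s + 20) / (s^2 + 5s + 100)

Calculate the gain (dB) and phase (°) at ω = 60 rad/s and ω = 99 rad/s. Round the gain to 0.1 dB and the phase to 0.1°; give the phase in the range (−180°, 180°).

ω = 60: 19.1 dB, -103.5°; ω = 99: 14.3 dB, -98.5°

At s = jω = j60:
zero (s+20): 20 + j60 → |·| = √(20²+60²) = √4000 ≈ 63.246, ∠ = arctan(60/20) ≈ 71.57°
quadratic: (j60)² + 5·j60 + 100 = -3500 + j300 → |·| ≈ 3512.8, ∠ ≈ 175.10°
|T| = 500 · 63.246 / 3512.8 ≈ 9.0022
Gain = 20 log₁₀(9.0022) ≈ 19.09 dB
∠T = 71.57° − 175.10° = -103.53°

At s = jω = j99:
zero (s+20): 20 + j99 → |·| = √(20²+99²) = √10201 ≈ 101, ∠ = arctan(99/20) ≈ 78.58°
quadratic: (j99)² + 5·j99 + 100 = -9701 + j495 → |·| ≈ 9713.6, ∠ ≈ 177.08°
|T| = 500 · 101 / 9713.6 ≈ 5.1989
Gain = 20 log₁₀(5.1989) ≈ 14.32 dB
∠T = 78.58° − 177.08° = -98.50°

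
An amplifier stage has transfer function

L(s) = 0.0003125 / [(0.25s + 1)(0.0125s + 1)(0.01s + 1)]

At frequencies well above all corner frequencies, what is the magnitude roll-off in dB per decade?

-60 dB/decade

Each pole contributes −20 dB/decade at high frequency; each zero contributes +20 dB/decade.
Net: 0 zero(s) − 3 pole(s) → -60 dB/decade.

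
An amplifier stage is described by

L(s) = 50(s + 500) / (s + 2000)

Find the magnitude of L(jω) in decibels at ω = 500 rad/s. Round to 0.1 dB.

24.7 dB

At s = jω = j500:
zero (s+500): 500 + j500 → |·| = √(500²+500²) = √500000 ≈ 707.11, ∠ = arctan(500/500) ≈ 45.00°
pole (s+2000): 2000 + j500 → |·| = √(2000²+500²) = √4250000 ≈ 2061.6, ∠ = arctan(500/2000) ≈ 14.04°
|L| = 50 · 707.11 / 2061.6 ≈ 17.15
Gain = 20 log₁₀(17.15) ≈ 24.69 dB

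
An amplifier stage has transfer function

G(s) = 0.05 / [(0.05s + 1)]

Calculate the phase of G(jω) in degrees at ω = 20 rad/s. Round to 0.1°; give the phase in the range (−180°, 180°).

-45.0°

At ω = 20 rad/s:
pole (1 + j20·0.05) = 1 + j1 → |·| ≈ 1.4142, ∠ ≈ 45.00°
∠G = (0°) − (45.00°) = -45.00°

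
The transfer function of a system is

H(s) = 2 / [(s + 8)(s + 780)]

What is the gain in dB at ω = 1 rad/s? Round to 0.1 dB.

-70.0 dB

At s = jω = j1:
pole (s+8): 8 + j1 → |·| = √(8²+1²) = √65 ≈ 8.0623, ∠ = arctan(1/8) ≈ 7.13°
pole (s+780): 780 + j1 → |·| = √(780²+1²) = √608401 ≈ 780, ∠ = arctan(1/780) ≈ 0.07°
|H| = 2 / 6288.6 ≈ 0.00031804
Gain = 20 log₁₀(0.00031804) ≈ -69.95 dB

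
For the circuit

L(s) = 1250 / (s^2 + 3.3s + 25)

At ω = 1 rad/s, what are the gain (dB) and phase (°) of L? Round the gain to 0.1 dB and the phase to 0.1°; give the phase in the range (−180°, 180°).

At s = jω = j1:
quadratic: (j1)² + 3.3·j1 + 25 = 24 + j3.3 → |·| ≈ 24.226, ∠ ≈ 7.83°
|L| = 1250 / 24.226 ≈ 51.597
Gain = 20 log₁₀(51.597) ≈ 34.25 dB
∠L = 0.00° − 7.83° = -7.83°

34.3 dB, -7.8°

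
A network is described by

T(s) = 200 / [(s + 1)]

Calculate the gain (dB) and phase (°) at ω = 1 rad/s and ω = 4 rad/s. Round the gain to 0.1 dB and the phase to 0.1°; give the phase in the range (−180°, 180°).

At ω = 1 rad/s:
pole (1 + j1·1) = 1 + j1 → |·| ≈ 1.4142, ∠ ≈ 45.00°
|T| = 200 · 1 / (1.4142) ≈ 141.42
Gain = 20 log₁₀(141.42) ≈ 43.01 dB
∠T = (0°) − (45.00°) = -45.00°

At ω = 4 rad/s:
pole (1 + j4·1) = 1 + j4 → |·| ≈ 4.1231, ∠ ≈ 75.96°
|T| = 200 · 1 / (4.1231) ≈ 48.507
Gain = 20 log₁₀(48.507) ≈ 33.72 dB
∠T = (0°) − (75.96°) = -75.96°

ω = 1: 43.0 dB, -45.0°; ω = 4: 33.7 dB, -76.0°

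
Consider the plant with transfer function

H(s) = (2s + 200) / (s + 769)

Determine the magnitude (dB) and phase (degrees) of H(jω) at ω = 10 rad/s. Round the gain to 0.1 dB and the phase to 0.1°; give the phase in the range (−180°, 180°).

Substitute s = j10:
Numerator: 2(j10) + 200 = 200 + j20
Denominator: (j10) + 769 = 769 + j10
|N| = √(200² + 20²) ≈ 201, ∠N ≈ 5.71°
|D| = √(769² + 10²) ≈ 769.07, ∠D ≈ 0.75°
|H| = 201 / 769.07 ≈ 0.26135
Gain = 20 log₁₀(0.26135) ≈ -11.66 dB
∠H = 5.71° − 0.75° = 4.96°

-11.7 dB, 5.0°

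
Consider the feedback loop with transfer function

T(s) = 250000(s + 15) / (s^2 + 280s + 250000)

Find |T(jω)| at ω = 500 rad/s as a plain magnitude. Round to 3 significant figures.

At s = jω = j500:
zero (s+15): 15 + j500 → |·| = √(15²+500²) = √250225 ≈ 500.22, ∠ = arctan(500/15) ≈ 88.28°
quadratic: (j500)² + 280·j500 + 250000 = 0 + j140000 → |·| ≈ 1.4e+05, ∠ ≈ 90.00°
|T| = 250000 · 500.22 / 1.4e+05 ≈ 893.25

893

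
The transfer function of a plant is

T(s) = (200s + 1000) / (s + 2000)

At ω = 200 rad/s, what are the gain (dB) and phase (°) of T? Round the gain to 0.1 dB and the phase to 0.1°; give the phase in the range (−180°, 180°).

26.0 dB, 82.9°

Substitute s = j200:
Numerator: 200(j200) + 1000 = 1000 + j40000
Denominator: (j200) + 2000 = 2000 + j200
|N| = √(1000² + 40000²) ≈ 40012, ∠N ≈ 88.57°
|D| = √(2000² + 200²) ≈ 2010, ∠D ≈ 5.71°
|T| = 40012 / 2010 ≈ 19.906
Gain = 20 log₁₀(19.906) ≈ 25.98 dB
∠T = 88.57° − 5.71° = 82.86°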